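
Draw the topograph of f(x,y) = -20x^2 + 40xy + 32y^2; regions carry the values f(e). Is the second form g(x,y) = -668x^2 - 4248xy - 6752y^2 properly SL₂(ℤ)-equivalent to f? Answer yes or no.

D₁ = 4160, D₂ = 4160
river cycle of f (length 10): (32, 24, -28), (-28, 32, 28), (28, 24, -32), (-32, 40, 20), (20, 40, -32), (-32, 24, 28), (28, 32, -28), (-28, 24, 32), (32, 40, -20), (-20, 40, 32)
river cycle of g (length 10): (-20, 40, 32), (32, 24, -28), (-28, 32, 28), (28, 24, -32), (-32, 40, 20), (20, 40, -32), (-32, 24, 28), (28, 32, -28), (-28, 24, 32), (32, 40, -20)
cycles coincide ⇒ equivalent

yes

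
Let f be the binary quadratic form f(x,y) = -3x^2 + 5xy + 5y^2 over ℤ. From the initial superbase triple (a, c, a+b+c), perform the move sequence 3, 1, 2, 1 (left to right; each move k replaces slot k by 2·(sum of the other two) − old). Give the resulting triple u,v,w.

start (-3,5,7) = (f(1,0),f(0,1),f(1,1))
replace slot 3: 2·((-3)+5) − 7 = -3 → (-3,5,-3)
replace slot 1: 2·(5+(-3)) − (-3) = 7 → (7,5,-3)
replace slot 2: 2·(7+(-3)) − 5 = 3 → (7,3,-3)
replace slot 1: 2·(3+(-3)) − 7 = -7 → (-7,3,-3)

-7,3,-3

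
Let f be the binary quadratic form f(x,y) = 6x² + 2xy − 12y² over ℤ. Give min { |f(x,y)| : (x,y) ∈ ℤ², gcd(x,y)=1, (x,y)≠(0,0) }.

descent: ρ → (-12,-2,6)
descent: ρ → (6,14,-4)  [lands on river]
river: ρ → (-4,10,12)
river: ρ → (12,14,-2)
river: ρ → (-2,14,12)
river: ρ → (12,10,-4)
river: ρ → (-4,14,6)
river: ρ → (6,10,-8)
river: ρ → (-8,6,8)
river: ρ → (8,10,-6)
river: ρ → (-6,14,4)
river: ρ → (4,10,-12)
river: ρ → (-12,14,2)
river: ρ → (2,14,-12)
river: ρ → (-12,10,4)
river: ρ → (4,14,-6)
river: ρ → (-6,10,8)
river: ρ → (8,6,-8)
river: ρ → (-8,10,6)
closes: descent 2, river 18
min |a| on river = 2

2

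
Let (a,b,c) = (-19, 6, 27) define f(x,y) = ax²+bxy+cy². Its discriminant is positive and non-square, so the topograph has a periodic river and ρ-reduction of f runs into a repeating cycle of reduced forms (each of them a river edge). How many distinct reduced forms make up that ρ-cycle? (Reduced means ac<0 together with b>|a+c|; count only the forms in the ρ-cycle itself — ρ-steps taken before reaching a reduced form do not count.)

D = 2088, ⌊√D⌋ = 45
descent: ρ → (27,-6,-19)
descent: ρ → (-19,44,2)  [lands on river]
river: ρ → (2,44,-19)
river: ρ → (-19,32,14)
river: ρ → (14,24,-27)
river: ρ → (-27,30,11)
river: ρ → (11,36,-18)
river: ρ → (-18,36,11)
river: ρ → (11,30,-27)
river: ρ → (-27,24,14)
river: ρ → (14,32,-19)
ρ-cycle length = 10 (tail of 2 descent steps not counted)

10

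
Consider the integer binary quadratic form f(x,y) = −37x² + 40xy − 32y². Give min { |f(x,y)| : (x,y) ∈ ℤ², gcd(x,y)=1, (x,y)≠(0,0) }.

translate: b→34 (≡-40 mod 74), so (37,-40,32)→(37,34,29)
flip: (37,34,29)→(29,-34,37)
translate: b→24 (≡-34 mod 58), so (29,-34,37)→(29,24,32)
reduced (well bottom): (29,24,32) with a≤c, −a<b≤a
well minimum |f| = |-29| = 29 (negative-definite)

29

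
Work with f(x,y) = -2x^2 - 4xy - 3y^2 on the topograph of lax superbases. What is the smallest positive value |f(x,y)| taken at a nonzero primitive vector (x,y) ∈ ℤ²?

translate: b→0 (≡4 mod 4), so (2,4,3)→(2,0,1)
flip: (2,0,1)→(1,0,2)
reduced (well bottom): (1,0,2) with a≤c, −a<b≤a
well minimum |f| = |-1| = 1 (negative-definite)

1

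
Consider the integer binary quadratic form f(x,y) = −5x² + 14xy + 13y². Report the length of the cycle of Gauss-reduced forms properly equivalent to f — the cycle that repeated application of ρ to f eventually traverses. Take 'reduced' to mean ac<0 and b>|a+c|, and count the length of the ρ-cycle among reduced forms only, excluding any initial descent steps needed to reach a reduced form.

D = 456, ⌊√D⌋ = 21
river: ρ → (13,12,-6)
river: ρ → (-6,12,13)
river: ρ → (13,14,-5)
river: ρ → (-5,16,10)
river: ρ → (10,4,-11)
river: ρ → (-11,18,3)
river: ρ → (3,18,-11)
river: ρ → (-11,4,10)
river: ρ → (10,16,-5)
river: ρ → (-5,14,13)
ρ-cycle length = 10 (tail of 0 descent steps not counted)

10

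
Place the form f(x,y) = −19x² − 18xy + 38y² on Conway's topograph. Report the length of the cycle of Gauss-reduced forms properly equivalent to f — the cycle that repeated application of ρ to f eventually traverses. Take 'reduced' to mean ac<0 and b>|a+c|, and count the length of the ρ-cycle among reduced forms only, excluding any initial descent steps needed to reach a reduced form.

D = 3212, ⌊√D⌋ = 56
descent: ρ → (38,18,-19)
descent: ρ → (-19,20,37)  [lands on river]
river: ρ → (37,54,-2)
river: ρ → (-2,54,37)
river: ρ → (37,20,-19)
river: ρ → (-19,56,1)
river: ρ → (1,56,-19)
ρ-cycle length = 6 (tail of 2 descent steps not counted)

6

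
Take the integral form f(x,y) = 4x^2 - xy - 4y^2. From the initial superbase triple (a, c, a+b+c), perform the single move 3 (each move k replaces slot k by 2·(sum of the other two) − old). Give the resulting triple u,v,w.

start (4,-4,-1) = (f(1,0),f(0,1),f(1,1))
replace slot 3: 2·(4+(-4)) − (-1) = 1 → (4,-4,1)

4,-4,1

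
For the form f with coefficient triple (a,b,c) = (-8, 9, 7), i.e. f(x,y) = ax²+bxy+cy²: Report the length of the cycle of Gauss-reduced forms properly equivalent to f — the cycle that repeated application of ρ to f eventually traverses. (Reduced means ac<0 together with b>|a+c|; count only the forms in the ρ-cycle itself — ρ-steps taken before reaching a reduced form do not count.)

D = 305, ⌊√D⌋ = 17
river: ρ → (7,5,-10)
river: ρ → (-10,15,2)
river: ρ → (2,17,-2)
river: ρ → (-2,15,10)
river: ρ → (10,5,-7)
river: ρ → (-7,9,8)
river: ρ → (8,7,-8)
river: ρ → (-8,9,7)
ρ-cycle length = 8 (tail of 0 descent steps not counted)

8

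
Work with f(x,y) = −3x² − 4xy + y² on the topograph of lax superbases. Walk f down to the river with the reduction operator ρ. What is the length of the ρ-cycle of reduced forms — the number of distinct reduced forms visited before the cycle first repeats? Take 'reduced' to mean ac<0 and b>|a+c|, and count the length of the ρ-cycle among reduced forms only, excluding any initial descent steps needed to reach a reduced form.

D = 28, ⌊√D⌋ = 5
descent: ρ → (1,4,-3)  [lands on river]
river: ρ → (-3,2,2)
river: ρ → (2,2,-3)
river: ρ → (-3,4,1)
ρ-cycle length = 4 (tail of 1 descent step not counted)

4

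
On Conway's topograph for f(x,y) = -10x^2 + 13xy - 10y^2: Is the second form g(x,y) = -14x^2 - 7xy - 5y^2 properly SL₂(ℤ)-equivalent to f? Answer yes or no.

D₁ = -231, D₂ = -231
f is negative-definite; reduce −f:
−f: translate: b→7 (≡-13 mod 20), so (10,-13,10)→(10,7,7)
−f: flip: (10,7,7)→(7,-7,10)
−f: translate: b→7 (≡-7 mod 14), so (7,-7,10)→(7,7,10)
−f: reduced (well bottom): (7,7,10) with a≤c, −a<b≤a
flip sign back: reduced form of f is (-7,-7,-10)
g is negative-definite; reduce −g:
−g: flip: (14,7,5)→(5,-7,14)
−g: translate: b→3 (≡-7 mod 10), so (5,-7,14)→(5,3,12)
−g: reduced (well bottom): (5,3,12) with a≤c, −a<b≤a
flip sign back: reduced form of g is (-5,-3,-12)
reduced forms (-7, -7, -10) vs (-5, -3, -12) ⇒ inequivalent

no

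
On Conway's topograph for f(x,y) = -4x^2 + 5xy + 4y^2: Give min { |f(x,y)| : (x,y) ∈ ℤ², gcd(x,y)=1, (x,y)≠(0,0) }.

river: ρ → (4,3,-5)
river: ρ → (-5,7,2)
river: ρ → (2,9,-1)
river: ρ → (-1,9,2)
river: ρ → (2,7,-5)
river: ρ → (-5,3,4)
river: ρ → (4,5,-4)
river: ρ → (-4,3,5)
river: ρ → (5,7,-2)
river: ρ → (-2,9,1)
river: ρ → (1,9,-2)
river: ρ → (-2,7,5)
river: ρ → (5,3,-4)
river: ρ → (-4,5,4)
closes: descent 0, river 14
min |a| on river = 1

1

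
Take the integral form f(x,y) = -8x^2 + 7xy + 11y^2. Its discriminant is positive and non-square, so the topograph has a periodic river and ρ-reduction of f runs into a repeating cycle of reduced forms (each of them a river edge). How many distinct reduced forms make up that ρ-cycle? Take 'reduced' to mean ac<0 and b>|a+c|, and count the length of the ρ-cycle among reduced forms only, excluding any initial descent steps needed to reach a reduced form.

D = 401, ⌊√D⌋ = 20
river: ρ → (11,15,-4)
river: ρ → (-4,17,7)
river: ρ → (7,11,-10)
river: ρ → (-10,9,8)
river: ρ → (8,7,-11)
river: ρ → (-11,15,4)
river: ρ → (4,17,-7)
river: ρ → (-7,11,10)
river: ρ → (10,9,-8)
river: ρ → (-8,7,11)
ρ-cycle length = 10 (tail of 0 descent steps not counted)

10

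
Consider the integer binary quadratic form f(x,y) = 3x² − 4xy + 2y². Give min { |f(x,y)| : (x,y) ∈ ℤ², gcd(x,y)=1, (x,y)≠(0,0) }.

translate: b→2 (≡-4 mod 6), so (3,-4,2)→(3,2,1)
flip: (3,2,1)→(1,-2,3)
translate: b→0 (≡-2 mod 2), so (1,-2,3)→(1,0,2)
reduced (well bottom): (1,0,2) with a≤c, −a<b≤a
well minimum = a = 1

1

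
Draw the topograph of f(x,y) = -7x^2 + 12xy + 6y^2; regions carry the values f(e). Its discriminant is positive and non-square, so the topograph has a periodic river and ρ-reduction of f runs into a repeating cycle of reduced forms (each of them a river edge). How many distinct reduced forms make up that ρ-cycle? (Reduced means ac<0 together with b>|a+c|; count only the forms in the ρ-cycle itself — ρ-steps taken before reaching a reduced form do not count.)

D = 312, ⌊√D⌋ = 17
river: ρ → (6,12,-7)
river: ρ → (-7,16,2)
river: ρ → (2,16,-7)
river: ρ → (-7,12,6)
ρ-cycle length = 4 (tail of 0 descent steps not counted)

4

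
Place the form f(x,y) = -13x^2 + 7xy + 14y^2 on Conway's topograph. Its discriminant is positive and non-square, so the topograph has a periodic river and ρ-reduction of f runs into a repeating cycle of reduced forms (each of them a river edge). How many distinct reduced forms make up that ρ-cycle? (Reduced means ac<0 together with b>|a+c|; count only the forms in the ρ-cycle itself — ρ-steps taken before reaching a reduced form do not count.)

D = 777, ⌊√D⌋ = 27
river: ρ → (14,21,-6)
river: ρ → (-6,27,2)
river: ρ → (2,25,-19)
river: ρ → (-19,13,8)
river: ρ → (8,19,-13)
river: ρ → (-13,7,14)
ρ-cycle length = 6 (tail of 0 descent steps not counted)

6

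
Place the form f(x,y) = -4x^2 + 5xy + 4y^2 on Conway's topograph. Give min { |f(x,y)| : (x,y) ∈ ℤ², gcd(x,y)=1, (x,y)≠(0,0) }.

river: ρ → (4,3,-5)
river: ρ → (-5,7,2)
river: ρ → (2,9,-1)
river: ρ → (-1,9,2)
river: ρ → (2,7,-5)
river: ρ → (-5,3,4)
river: ρ → (4,5,-4)
river: ρ → (-4,3,5)
river: ρ → (5,7,-2)
river: ρ → (-2,9,1)
river: ρ → (1,9,-2)
river: ρ → (-2,7,5)
river: ρ → (5,3,-4)
river: ρ → (-4,5,4)
closes: descent 0, river 14
min |a| on river = 1

1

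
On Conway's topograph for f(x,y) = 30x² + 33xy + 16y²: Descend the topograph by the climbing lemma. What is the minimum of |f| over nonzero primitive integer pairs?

translate: b→-27 (≡33 mod 60), so (30,33,16)→(30,-27,13)
flip: (30,-27,13)→(13,27,30)
translate: b→1 (≡27 mod 26), so (13,27,30)→(13,1,16)
reduced (well bottom): (13,1,16) with a≤c, −a<b≤a
well minimum = a = 13

13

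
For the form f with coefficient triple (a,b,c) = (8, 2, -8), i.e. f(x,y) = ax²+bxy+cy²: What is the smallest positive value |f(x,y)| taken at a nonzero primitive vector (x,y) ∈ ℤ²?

river: ρ → (-8,14,2)
river: ρ → (2,14,-8)
river: ρ → (-8,2,8)
river: ρ → (8,14,-2)
river: ρ → (-2,14,8)
river: ρ → (8,2,-8)
closes: descent 0, river 6
min |a| on river = 2

2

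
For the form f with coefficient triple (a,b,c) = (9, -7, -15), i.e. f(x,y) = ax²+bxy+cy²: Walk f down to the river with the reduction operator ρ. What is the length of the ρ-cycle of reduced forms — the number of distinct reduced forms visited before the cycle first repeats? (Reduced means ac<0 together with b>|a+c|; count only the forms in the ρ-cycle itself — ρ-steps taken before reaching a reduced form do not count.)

D = 589, ⌊√D⌋ = 24
descent: ρ → (-15,7,9)  [lands on river]
river: ρ → (9,11,-13)
river: ρ → (-13,15,7)
river: ρ → (7,13,-15)
river: ρ → (-15,17,5)
river: ρ → (5,23,-3)
river: ρ → (-3,19,19)
river: ρ → (19,19,-3)
river: ρ → (-3,23,5)
river: ρ → (5,17,-15)
river: ρ → (-15,13,7)
river: ρ → (7,15,-13)
river: ρ → (-13,11,9)
river: ρ → (9,7,-15)
river: ρ → (-15,23,1)
river: ρ → (1,23,-15)
ρ-cycle length = 16 (tail of 1 descent step not counted)

16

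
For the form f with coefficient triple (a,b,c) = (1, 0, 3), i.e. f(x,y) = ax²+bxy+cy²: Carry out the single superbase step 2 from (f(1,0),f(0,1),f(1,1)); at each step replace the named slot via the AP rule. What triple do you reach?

start (1,3,4) = (f(1,0),f(0,1),f(1,1))
replace slot 2: 2·(1+4) − 3 = 7 → (1,7,4)

1,7,4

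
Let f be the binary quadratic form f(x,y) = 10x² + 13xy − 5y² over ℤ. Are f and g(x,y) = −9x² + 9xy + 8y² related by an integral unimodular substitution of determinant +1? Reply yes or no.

D₁ = 369, D₂ = 369
river cycle of f (length 16): (-5, 17, 4), (4, 15, -9), (-9, 3, 10), (10, 17, -2), (-2, 19, 1), (1, 19, -2), (-2, 17, 10), (10, 3, -9), (-9, 15, 4), (4, 17, -5), … (6 more)
river cycle of g (length 16): (8, 7, -10), (-10, 13, 5), (5, 17, -4), (-4, 15, 9), (9, 3, -10), (-10, 17, 2), (2, 19, -1), (-1, 19, 2), (2, 17, -10), (-10, 3, 9), … (6 more)
cycles differ ⇒ inequivalent

no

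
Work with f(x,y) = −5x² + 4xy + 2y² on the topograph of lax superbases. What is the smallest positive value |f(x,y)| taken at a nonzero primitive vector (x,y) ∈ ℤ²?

river: ρ → (2,4,-5)
river: ρ → (-5,6,1)
river: ρ → (1,6,-5)
river: ρ → (-5,4,2)
closes: descent 0, river 4
min |a| on river = 1

1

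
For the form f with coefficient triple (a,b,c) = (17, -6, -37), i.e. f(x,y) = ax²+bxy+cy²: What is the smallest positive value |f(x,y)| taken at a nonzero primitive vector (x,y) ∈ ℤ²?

descent: ρ → (-37,6,17)
descent: ρ → (17,28,-26)  [lands on river]
river: ρ → (-26,24,19)
river: ρ → (19,14,-31)
river: ρ → (-31,48,2)
river: ρ → (2,48,-31)
river: ρ → (-31,14,19)
river: ρ → (19,24,-26)
river: ρ → (-26,28,17)
river: ρ → (17,40,-14)
river: ρ → (-14,44,11)
river: ρ → (11,44,-14)
river: ρ → (-14,40,17)
closes: descent 2, river 12
min |a| on river = 2

2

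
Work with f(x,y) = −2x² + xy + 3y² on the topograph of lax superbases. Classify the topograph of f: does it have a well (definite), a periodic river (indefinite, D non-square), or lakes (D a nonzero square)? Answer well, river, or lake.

D = b²−4ac = 1² − 4·(-2)·3 = 25
D = 5² is a perfect square ⇒ form factors over ℤ ⇒ lakes

lake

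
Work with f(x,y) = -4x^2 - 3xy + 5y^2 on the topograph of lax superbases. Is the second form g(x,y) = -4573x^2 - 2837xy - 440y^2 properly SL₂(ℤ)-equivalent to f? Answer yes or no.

D₁ = 89, D₂ = 89
river cycle of f (length 14): (5, 3, -4), (-4, 5, 4), (4, 3, -5), (-5, 7, 2), (2, 9, -1), (-1, 9, 2), (2, 7, -5), (-5, 3, 4), (4, 5, -4), (-4, 3, 5), … (4 more)
river cycle of g (length 14): (-4, 5, 4), (4, 3, -5), (-5, 7, 2), (2, 9, -1), (-1, 9, 2), (2, 7, -5), (-5, 3, 4), (4, 5, -4), (-4, 3, 5), (5, 7, -2), … (4 more)
cycles coincide ⇒ equivalent

yes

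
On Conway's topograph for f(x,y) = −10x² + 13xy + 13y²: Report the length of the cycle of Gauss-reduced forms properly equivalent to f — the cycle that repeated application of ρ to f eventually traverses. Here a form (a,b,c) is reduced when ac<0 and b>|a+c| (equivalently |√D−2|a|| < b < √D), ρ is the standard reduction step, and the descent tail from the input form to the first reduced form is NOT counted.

D = 689, ⌊√D⌋ = 26
river: ρ → (13,13,-10)
river: ρ → (-10,7,16)
river: ρ → (16,25,-1)
river: ρ → (-1,25,16)
river: ρ → (16,7,-10)
river: ρ → (-10,13,13)
ρ-cycle length = 6 (tail of 0 descent steps not counted)

6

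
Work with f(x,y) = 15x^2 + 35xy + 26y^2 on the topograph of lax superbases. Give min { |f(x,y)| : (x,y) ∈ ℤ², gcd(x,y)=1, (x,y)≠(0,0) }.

translate: b→5 (≡35 mod 30), so (15,35,26)→(15,5,6)
flip: (15,5,6)→(6,-5,15)
reduced (well bottom): (6,-5,15) with a≤c, −a<b≤a
well minimum = a = 6

6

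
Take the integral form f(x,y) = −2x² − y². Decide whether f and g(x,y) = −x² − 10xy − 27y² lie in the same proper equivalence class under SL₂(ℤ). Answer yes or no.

D₁ = -8, D₂ = -8
f is negative-definite; reduce −f:
−f: flip: (2,0,1)→(1,0,2)
−f: reduced (well bottom): (1,0,2) with a≤c, −a<b≤a
flip sign back: reduced form of f is (-1,0,-2)
g is negative-definite; reduce −g:
−g: translate: b→0 (≡10 mod 2), so (1,10,27)→(1,0,2)
−g: reduced (well bottom): (1,0,2) with a≤c, −a<b≤a
flip sign back: reduced form of g is (-1,0,-2)
reduced forms (-1, 0, -2) vs (-1, 0, -2) ⇒ equivalent

yes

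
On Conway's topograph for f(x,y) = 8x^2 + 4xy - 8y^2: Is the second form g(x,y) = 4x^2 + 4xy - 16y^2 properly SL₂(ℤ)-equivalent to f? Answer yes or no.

D₁ = 272, D₂ = 272
river cycle of f (length 6): (-8, 12, 4), (4, 12, -8), (-8, 4, 8), (8, 12, -4), (-4, 12, 8), (8, 4, -8)
river cycle of g (length 6): (4, 12, -8), (-8, 4, 8), (8, 12, -4), (-4, 12, 8), (8, 4, -8), (-8, 12, 4)
cycles coincide ⇒ equivalent

yes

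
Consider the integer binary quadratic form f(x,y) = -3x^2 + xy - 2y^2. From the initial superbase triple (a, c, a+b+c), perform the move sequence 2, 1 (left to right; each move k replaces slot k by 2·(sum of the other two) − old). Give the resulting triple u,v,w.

start (-3,-2,-4) = (f(1,0),f(0,1),f(1,1))
replace slot 2: 2·((-3)+(-4)) − (-2) = -12 → (-3,-12,-4)
replace slot 1: 2·((-12)+(-4)) − (-3) = -29 → (-29,-12,-4)

-29,-12,-4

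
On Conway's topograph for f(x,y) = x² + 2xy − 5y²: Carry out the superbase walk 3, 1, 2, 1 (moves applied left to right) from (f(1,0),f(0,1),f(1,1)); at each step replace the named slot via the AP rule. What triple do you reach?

start (1,-5,-2) = (f(1,0),f(0,1),f(1,1))
replace slot 3: 2·(1+(-5)) − (-2) = -6 → (1,-5,-6)
replace slot 1: 2·((-5)+(-6)) − 1 = -23 → (-23,-5,-6)
replace slot 2: 2·((-23)+(-6)) − (-5) = -53 → (-23,-53,-6)
replace slot 1: 2·((-53)+(-6)) − (-23) = -95 → (-95,-53,-6)

-95,-53,-6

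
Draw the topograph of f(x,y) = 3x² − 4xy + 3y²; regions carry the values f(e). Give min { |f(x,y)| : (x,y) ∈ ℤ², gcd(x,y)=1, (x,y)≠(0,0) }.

translate: b→2 (≡-4 mod 6), so (3,-4,3)→(3,2,2)
flip: (3,2,2)→(2,-2,3)
translate: b→2 (≡-2 mod 4), so (2,-2,3)→(2,2,3)
reduced (well bottom): (2,2,3) with a≤c, −a<b≤a
well minimum = a = 2

2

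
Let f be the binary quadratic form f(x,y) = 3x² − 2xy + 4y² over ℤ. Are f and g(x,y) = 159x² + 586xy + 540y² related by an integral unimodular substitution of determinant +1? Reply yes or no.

D₁ = -44, D₂ = -44
f: reduced (well bottom): (3,-2,4) with a≤c, −a<b≤a
g: translate: b→-50 (≡586 mod 318), so (159,586,540)→(159,-50,4)
g: flip: (159,-50,4)→(4,50,159)
g: translate: b→2 (≡50 mod 8), so (4,50,159)→(4,2,3)
g: flip: (4,2,3)→(3,-2,4)
g: reduced (well bottom): (3,-2,4) with a≤c, −a<b≤a
reduced forms (3, -2, 4) vs (3, -2, 4) ⇒ equivalent

yes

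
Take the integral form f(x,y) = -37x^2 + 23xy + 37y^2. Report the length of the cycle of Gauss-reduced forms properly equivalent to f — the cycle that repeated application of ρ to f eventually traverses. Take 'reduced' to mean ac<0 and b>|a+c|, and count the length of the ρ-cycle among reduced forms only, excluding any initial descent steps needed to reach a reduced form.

D = 6005, ⌊√D⌋ = 77
river: ρ → (37,51,-23)
river: ρ → (-23,41,47)
river: ρ → (47,53,-17)
river: ρ → (-17,49,53)
river: ρ → (53,57,-13)
river: ρ → (-13,73,13)
river: ρ → (13,57,-53)
river: ρ → (-53,49,17)
river: ρ → (17,53,-47)
river: ρ → (-47,41,23)
river: ρ → (23,51,-37)
river: ρ → (-37,23,37)
ρ-cycle length = 12 (tail of 0 descent steps not counted)

12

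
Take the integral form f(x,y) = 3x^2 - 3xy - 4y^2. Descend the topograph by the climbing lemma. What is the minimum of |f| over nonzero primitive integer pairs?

descent: ρ → (-4,3,3)  [lands on river]
river: ρ → (3,3,-4)
river: ρ → (-4,5,2)
river: ρ → (2,7,-1)
river: ρ → (-1,7,2)
river: ρ → (2,5,-4)
closes: descent 1, river 6
min |a| on river = 1

1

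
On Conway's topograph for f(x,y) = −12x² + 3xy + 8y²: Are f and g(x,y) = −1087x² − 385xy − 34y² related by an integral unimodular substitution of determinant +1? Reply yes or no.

D₁ = 393, D₂ = 393
river cycle of f (length 16): (8, 13, -7), (-7, 15, 6), (6, 9, -13), (-13, 17, 2), (2, 19, -4), (-4, 13, 14), (14, 15, -3), (-3, 15, 14), (14, 13, -4), (-4, 19, 2), … (6 more)
river cycle of g (length 16): (-1, 19, 8), (8, 13, -7), (-7, 15, 6), (6, 9, -13), (-13, 17, 2), (2, 19, -4), (-4, 13, 14), (14, 15, -3), (-3, 15, 14), (14, 13, -4), … (6 more)
cycles coincide ⇒ equivalent

yes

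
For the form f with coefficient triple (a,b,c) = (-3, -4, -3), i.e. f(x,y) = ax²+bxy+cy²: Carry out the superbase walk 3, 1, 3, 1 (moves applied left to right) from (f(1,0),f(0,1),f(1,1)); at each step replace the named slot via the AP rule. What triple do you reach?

start (-3,-3,-10) = (f(1,0),f(0,1),f(1,1))
replace slot 3: 2·((-3)+(-3)) − (-10) = -2 → (-3,-3,-2)
replace slot 1: 2·((-3)+(-2)) − (-3) = -7 → (-7,-3,-2)
replace slot 3: 2·((-7)+(-3)) − (-2) = -18 → (-7,-3,-18)
replace slot 1: 2·((-3)+(-18)) − (-7) = -35 → (-35,-3,-18)

-35,-3,-18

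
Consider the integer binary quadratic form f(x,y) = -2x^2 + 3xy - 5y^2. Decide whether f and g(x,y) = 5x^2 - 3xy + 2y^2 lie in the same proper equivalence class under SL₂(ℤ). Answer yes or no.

D₁ = -31, D₂ = -31
f is negative-definite; reduce −f:
−f: translate: b→1 (≡-3 mod 4), so (2,-3,5)→(2,1,4)
−f: reduced (well bottom): (2,1,4) with a≤c, −a<b≤a
flip sign back: reduced form of f is (-2,-1,-4)
g: flip: (5,-3,2)→(2,3,5)
g: translate: b→-1 (≡3 mod 4), so (2,3,5)→(2,-1,4)
g: reduced (well bottom): (2,-1,4) with a≤c, −a<b≤a
reduced forms (-2, -1, -4) vs (2, -1, 4) ⇒ inequivalent

no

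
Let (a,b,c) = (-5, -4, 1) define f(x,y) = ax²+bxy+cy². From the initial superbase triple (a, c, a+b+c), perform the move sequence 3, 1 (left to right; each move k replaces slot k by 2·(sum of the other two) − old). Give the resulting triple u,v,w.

start (-5,1,-8) = (f(1,0),f(0,1),f(1,1))
replace slot 3: 2·((-5)+1) − (-8) = 0 → (-5,1,0)
replace slot 1: 2·(1+0) − (-5) = 7 → (7,1,0)

7,1,0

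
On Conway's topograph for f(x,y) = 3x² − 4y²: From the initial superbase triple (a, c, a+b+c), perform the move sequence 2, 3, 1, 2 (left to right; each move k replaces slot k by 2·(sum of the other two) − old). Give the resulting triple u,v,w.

start (3,-4,-1) = (f(1,0),f(0,1),f(1,1))
replace slot 2: 2·(3+(-1)) − (-4) = 8 → (3,8,-1)
replace slot 3: 2·(3+8) − (-1) = 23 → (3,8,23)
replace slot 1: 2·(8+23) − 3 = 59 → (59,8,23)
replace slot 2: 2·(59+23) − 8 = 156 → (59,156,23)

59,156,23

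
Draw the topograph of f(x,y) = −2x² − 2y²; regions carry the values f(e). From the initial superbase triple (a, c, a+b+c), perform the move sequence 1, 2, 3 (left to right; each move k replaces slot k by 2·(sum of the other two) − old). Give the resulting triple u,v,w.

start (-2,-2,-4) = (f(1,0),f(0,1),f(1,1))
replace slot 1: 2·((-2)+(-4)) − (-2) = -10 → (-10,-2,-4)
replace slot 2: 2·((-10)+(-4)) − (-2) = -26 → (-10,-26,-4)
replace slot 3: 2·((-10)+(-26)) − (-4) = -68 → (-10,-26,-68)

-10,-26,-68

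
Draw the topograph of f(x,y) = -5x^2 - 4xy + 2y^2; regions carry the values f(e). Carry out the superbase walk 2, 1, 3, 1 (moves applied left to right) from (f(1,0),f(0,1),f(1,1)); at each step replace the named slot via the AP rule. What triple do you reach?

start (-5,2,-7) = (f(1,0),f(0,1),f(1,1))
replace slot 2: 2·((-5)+(-7)) − 2 = -26 → (-5,-26,-7)
replace slot 1: 2·((-26)+(-7)) − (-5) = -61 → (-61,-26,-7)
replace slot 3: 2·((-61)+(-26)) − (-7) = -167 → (-61,-26,-167)
replace slot 1: 2·((-26)+(-167)) − (-61) = -325 → (-325,-26,-167)

-325,-26,-167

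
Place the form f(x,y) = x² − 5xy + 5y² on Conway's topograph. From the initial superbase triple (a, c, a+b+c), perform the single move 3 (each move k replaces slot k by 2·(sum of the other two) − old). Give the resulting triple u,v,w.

start (1,5,1) = (f(1,0),f(0,1),f(1,1))
replace slot 3: 2·(1+5) − 1 = 11 → (1,5,11)

1,5,11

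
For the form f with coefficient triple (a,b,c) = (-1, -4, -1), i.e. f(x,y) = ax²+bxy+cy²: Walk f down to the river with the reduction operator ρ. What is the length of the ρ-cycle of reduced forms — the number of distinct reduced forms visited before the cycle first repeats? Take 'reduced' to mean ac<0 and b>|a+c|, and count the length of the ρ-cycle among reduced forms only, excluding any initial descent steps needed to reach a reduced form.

D = 12, ⌊√D⌋ = 3
descent: ρ → (-1,2,2)  [lands on river]
river: ρ → (2,2,-1)
ρ-cycle length = 2 (tail of 1 descent step not counted)

2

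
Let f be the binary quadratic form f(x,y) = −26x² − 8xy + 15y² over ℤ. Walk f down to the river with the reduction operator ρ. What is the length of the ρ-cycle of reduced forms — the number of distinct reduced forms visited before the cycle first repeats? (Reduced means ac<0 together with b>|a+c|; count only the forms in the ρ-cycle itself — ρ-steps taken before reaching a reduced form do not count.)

D = 1624, ⌊√D⌋ = 40
descent: ρ → (15,38,-3)  [lands on river]
river: ρ → (-3,40,2)
river: ρ → (2,40,-3)
river: ρ → (-3,38,15)
river: ρ → (15,22,-19)
river: ρ → (-19,16,18)
river: ρ → (18,20,-17)
river: ρ → (-17,14,21)
river: ρ → (21,28,-10)
river: ρ → (-10,32,15)
river: ρ → (15,28,-14)
river: ρ → (-14,28,15)
river: ρ → (15,32,-10)
river: ρ → (-10,28,21)
river: ρ → (21,14,-17)
river: ρ → (-17,20,18)
river: ρ → (18,16,-19)
river: ρ → (-19,22,15)
ρ-cycle length = 18 (tail of 1 descent step not counted)

18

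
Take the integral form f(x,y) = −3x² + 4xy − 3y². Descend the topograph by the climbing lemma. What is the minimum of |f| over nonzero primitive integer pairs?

translate: b→2 (≡-4 mod 6), so (3,-4,3)→(3,2,2)
flip: (3,2,2)→(2,-2,3)
translate: b→2 (≡-2 mod 4), so (2,-2,3)→(2,2,3)
reduced (well bottom): (2,2,3) with a≤c, −a<b≤a
well minimum |f| = |-2| = 2 (negative-definite)

2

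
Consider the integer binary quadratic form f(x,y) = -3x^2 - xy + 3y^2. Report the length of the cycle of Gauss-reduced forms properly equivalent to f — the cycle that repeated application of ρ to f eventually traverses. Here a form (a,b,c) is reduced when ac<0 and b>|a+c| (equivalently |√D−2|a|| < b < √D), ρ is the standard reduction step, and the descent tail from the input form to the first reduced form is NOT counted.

D = 37, ⌊√D⌋ = 6
descent: ρ → (3,1,-3)  [lands on river]
river: ρ → (-3,5,1)
river: ρ → (1,5,-3)
river: ρ → (-3,1,3)
river: ρ → (3,5,-1)
river: ρ → (-1,5,3)
ρ-cycle length = 6 (tail of 1 descent step not counted)

6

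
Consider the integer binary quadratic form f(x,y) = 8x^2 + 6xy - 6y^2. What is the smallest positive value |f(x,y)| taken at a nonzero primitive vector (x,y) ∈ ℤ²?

river: ρ → (-6,6,8)
river: ρ → (8,10,-4)
river: ρ → (-4,14,2)
river: ρ → (2,14,-4)
river: ρ → (-4,10,8)
river: ρ → (8,6,-6)
closes: descent 0, river 6
min |a| on river = 2

2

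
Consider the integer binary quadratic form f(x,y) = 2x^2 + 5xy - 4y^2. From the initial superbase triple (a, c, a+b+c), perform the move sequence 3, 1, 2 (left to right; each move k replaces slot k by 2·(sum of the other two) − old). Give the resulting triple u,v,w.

start (2,-4,3) = (f(1,0),f(0,1),f(1,1))
replace slot 3: 2·(2+(-4)) − 3 = -7 → (2,-4,-7)
replace slot 1: 2·((-4)+(-7)) − 2 = -24 → (-24,-4,-7)
replace slot 2: 2·((-24)+(-7)) − (-4) = -58 → (-24,-58,-7)

-24,-58,-7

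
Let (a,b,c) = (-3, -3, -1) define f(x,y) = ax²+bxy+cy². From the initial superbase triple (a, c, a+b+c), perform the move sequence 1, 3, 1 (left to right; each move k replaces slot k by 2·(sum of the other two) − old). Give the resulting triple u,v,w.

start (-3,-1,-7) = (f(1,0),f(0,1),f(1,1))
replace slot 1: 2·((-1)+(-7)) − (-3) = -13 → (-13,-1,-7)
replace slot 3: 2·((-13)+(-1)) − (-7) = -21 → (-13,-1,-21)
replace slot 1: 2·((-1)+(-21)) − (-13) = -31 → (-31,-1,-21)

-31,-1,-21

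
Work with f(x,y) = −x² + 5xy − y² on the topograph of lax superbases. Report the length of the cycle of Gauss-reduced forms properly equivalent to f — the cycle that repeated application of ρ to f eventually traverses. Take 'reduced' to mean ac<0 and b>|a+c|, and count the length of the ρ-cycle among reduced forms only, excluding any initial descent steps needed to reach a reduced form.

D = 21, ⌊√D⌋ = 4
descent: ρ → (-1,3,3)  [lands on river]
river: ρ → (3,3,-1)
ρ-cycle length = 2 (tail of 1 descent step not counted)

2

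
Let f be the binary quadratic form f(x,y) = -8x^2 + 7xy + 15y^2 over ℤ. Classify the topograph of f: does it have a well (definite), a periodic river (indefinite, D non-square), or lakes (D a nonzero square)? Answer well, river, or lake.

D = b²−4ac = 7² − 4·(-8)·15 = 529
D = 23² is a perfect square ⇒ form factors over ℤ ⇒ lakes

lake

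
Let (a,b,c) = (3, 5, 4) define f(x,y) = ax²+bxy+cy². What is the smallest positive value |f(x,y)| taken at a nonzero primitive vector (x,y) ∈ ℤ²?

translate: b→-1 (≡5 mod 6), so (3,5,4)→(3,-1,2)
flip: (3,-1,2)→(2,1,3)
reduced (well bottom): (2,1,3) with a≤c, −a<b≤a
well minimum = a = 2

2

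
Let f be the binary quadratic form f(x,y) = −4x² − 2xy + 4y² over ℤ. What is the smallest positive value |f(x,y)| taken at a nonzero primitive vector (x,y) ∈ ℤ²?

descent: ρ → (4,2,-4)  [lands on river]
river: ρ → (-4,6,2)
river: ρ → (2,6,-4)
river: ρ → (-4,2,4)
river: ρ → (4,6,-2)
river: ρ → (-2,6,4)
closes: descent 1, river 6
min |a| on river = 2

2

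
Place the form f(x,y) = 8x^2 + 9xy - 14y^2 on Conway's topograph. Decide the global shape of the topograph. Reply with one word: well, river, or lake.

D = b²−4ac = 9² − 4·8·(-14) = 529
D = 23² is a perfect square ⇒ form factors over ℤ ⇒ lakes

lake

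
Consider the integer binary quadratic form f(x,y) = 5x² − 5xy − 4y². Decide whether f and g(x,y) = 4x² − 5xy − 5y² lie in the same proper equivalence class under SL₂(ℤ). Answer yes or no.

D₁ = 105, D₂ = 105
river cycle of f (length 6): (-4, 5, 5), (5, 5, -4), (-4, 3, 6), (6, 9, -1), (-1, 9, 6), (6, 3, -4)
river cycle of g (length 6): (-5, 5, 4), (4, 3, -6), (-6, 9, 1), (1, 9, -6), (-6, 3, 4), (4, 5, -5)
cycles differ ⇒ inequivalent

no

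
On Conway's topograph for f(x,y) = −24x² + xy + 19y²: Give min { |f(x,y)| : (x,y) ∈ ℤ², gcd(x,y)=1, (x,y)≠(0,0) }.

descent: ρ → (19,37,-6)  [lands on river]
river: ρ → (-6,35,25)
river: ρ → (25,15,-16)
river: ρ → (-16,17,24)
river: ρ → (24,31,-9)
river: ρ → (-9,41,4)
river: ρ → (4,39,-19)
river: ρ → (-19,37,6)
river: ρ → (6,35,-25)
river: ρ → (-25,15,16)
river: ρ → (16,17,-24)
river: ρ → (-24,31,9)
river: ρ → (9,41,-4)
river: ρ → (-4,39,19)
closes: descent 1, river 14
min |a| on river = 4

4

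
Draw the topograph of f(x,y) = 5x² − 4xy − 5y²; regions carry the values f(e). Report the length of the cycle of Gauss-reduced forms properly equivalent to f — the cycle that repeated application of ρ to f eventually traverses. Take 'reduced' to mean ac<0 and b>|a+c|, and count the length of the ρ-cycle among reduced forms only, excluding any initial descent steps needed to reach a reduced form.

D = 116, ⌊√D⌋ = 10
descent: ρ → (-5,4,5)  [lands on river]
river: ρ → (5,6,-4)
river: ρ → (-4,10,1)
river: ρ → (1,10,-4)
river: ρ → (-4,6,5)
river: ρ → (5,4,-5)
river: ρ → (-5,6,4)
river: ρ → (4,10,-1)
river: ρ → (-1,10,4)
river: ρ → (4,6,-5)
ρ-cycle length = 10 (tail of 1 descent step not counted)

10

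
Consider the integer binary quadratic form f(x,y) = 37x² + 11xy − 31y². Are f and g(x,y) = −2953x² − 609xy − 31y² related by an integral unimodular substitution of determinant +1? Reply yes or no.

D₁ = 4709, D₂ = 4709
river cycle of f (length 18): (-31, 51, 17), (17, 51, -31), (-31, 11, 37), (37, 63, -5), (-5, 67, 11), (11, 65, -11), (-11, 67, 5), (5, 63, -37), (-37, 11, 31), (31, 51, -17), … (8 more)
river cycle of g (length 18): (-31, 51, 17), (17, 51, -31), (-31, 11, 37), (37, 63, -5), (-5, 67, 11), (11, 65, -11), (-11, 67, 5), (5, 63, -37), (-37, 11, 31), (31, 51, -17), … (8 more)
cycles coincide ⇒ equivalent

yes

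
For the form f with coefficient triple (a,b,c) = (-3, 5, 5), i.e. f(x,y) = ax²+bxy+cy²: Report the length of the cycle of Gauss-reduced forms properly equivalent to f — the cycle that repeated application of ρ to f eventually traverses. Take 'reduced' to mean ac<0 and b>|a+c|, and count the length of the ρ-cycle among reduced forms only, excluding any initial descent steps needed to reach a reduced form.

D = 85, ⌊√D⌋ = 9
river: ρ → (5,5,-3)
river: ρ → (-3,7,3)
river: ρ → (3,5,-5)
river: ρ → (-5,5,3)
river: ρ → (3,7,-3)
river: ρ → (-3,5,5)
ρ-cycle length = 6 (tail of 0 descent steps not counted)

6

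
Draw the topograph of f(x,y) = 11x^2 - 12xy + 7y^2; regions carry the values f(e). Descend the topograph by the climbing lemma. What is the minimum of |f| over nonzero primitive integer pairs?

translate: b→10 (≡-12 mod 22), so (11,-12,7)→(11,10,6)
flip: (11,10,6)→(6,-10,11)
translate: b→2 (≡-10 mod 12), so (6,-10,11)→(6,2,7)
reduced (well bottom): (6,2,7) with a≤c, −a<b≤a
well minimum = a = 6

6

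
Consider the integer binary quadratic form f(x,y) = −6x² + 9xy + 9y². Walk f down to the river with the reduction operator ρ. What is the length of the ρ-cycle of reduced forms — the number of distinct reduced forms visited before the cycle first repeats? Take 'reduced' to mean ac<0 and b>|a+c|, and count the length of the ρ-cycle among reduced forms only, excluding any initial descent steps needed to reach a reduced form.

D = 297, ⌊√D⌋ = 17
river: ρ → (9,9,-6)
river: ρ → (-6,15,3)
river: ρ → (3,15,-6)
river: ρ → (-6,9,9)
ρ-cycle length = 4 (tail of 0 descent steps not counted)

4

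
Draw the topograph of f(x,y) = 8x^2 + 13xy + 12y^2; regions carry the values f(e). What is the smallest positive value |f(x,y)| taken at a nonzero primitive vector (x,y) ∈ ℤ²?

translate: b→-3 (≡13 mod 16), so (8,13,12)→(8,-3,7)
flip: (8,-3,7)→(7,3,8)
reduced (well bottom): (7,3,8) with a≤c, −a<b≤a
well minimum = a = 7

7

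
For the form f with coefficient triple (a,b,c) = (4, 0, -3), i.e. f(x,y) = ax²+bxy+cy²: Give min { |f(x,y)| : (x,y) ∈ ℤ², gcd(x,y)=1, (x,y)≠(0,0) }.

descent: ρ → (-3,6,1)  [lands on river]
river: ρ → (1,6,-3)
closes: descent 1, river 2
min |a| on river = 1

1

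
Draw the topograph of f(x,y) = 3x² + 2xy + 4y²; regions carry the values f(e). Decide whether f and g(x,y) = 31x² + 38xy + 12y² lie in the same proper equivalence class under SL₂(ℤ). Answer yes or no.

D₁ = -44, D₂ = -44
f: reduced (well bottom): (3,2,4) with a≤c, −a<b≤a
g: translate: b→-24 (≡38 mod 62), so (31,38,12)→(31,-24,5)
g: flip: (31,-24,5)→(5,24,31)
g: translate: b→4 (≡24 mod 10), so (5,24,31)→(5,4,3)
g: flip: (5,4,3)→(3,-4,5)
g: translate: b→2 (≡-4 mod 6), so (3,-4,5)→(3,2,4)
g: reduced (well bottom): (3,2,4) with a≤c, −a<b≤a
reduced forms (3, 2, 4) vs (3, 2, 4) ⇒ equivalent

yes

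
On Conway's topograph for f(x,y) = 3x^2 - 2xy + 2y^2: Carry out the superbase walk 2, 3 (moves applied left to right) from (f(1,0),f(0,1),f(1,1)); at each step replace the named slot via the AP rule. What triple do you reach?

start (3,2,3) = (f(1,0),f(0,1),f(1,1))
replace slot 2: 2·(3+3) − 2 = 10 → (3,10,3)
replace slot 3: 2·(3+10) − 3 = 23 → (3,10,23)

3,10,23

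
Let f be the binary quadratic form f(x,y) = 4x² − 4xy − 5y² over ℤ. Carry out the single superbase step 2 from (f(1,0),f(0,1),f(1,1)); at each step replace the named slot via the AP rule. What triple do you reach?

start (4,-5,-5) = (f(1,0),f(0,1),f(1,1))
replace slot 2: 2·(4+(-5)) − (-5) = 3 → (4,3,-5)

4,3,-5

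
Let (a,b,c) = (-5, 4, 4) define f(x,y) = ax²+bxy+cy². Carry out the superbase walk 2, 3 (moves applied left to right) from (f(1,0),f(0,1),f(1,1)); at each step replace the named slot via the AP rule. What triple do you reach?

start (-5,4,3) = (f(1,0),f(0,1),f(1,1))
replace slot 2: 2·((-5)+3) − 4 = -8 → (-5,-8,3)
replace slot 3: 2·((-5)+(-8)) − 3 = -29 → (-5,-8,-29)

-5,-8,-29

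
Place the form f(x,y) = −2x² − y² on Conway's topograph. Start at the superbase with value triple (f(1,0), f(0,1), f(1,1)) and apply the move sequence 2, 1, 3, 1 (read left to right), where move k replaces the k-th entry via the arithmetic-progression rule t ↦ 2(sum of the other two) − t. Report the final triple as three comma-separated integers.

start (-2,-1,-3) = (f(1,0),f(0,1),f(1,1))
replace slot 2: 2·((-2)+(-3)) − (-1) = -9 → (-2,-9,-3)
replace slot 1: 2·((-9)+(-3)) − (-2) = -22 → (-22,-9,-3)
replace slot 3: 2·((-22)+(-9)) − (-3) = -59 → (-22,-9,-59)
replace slot 1: 2·((-9)+(-59)) − (-22) = -114 → (-114,-9,-59)

-114,-9,-59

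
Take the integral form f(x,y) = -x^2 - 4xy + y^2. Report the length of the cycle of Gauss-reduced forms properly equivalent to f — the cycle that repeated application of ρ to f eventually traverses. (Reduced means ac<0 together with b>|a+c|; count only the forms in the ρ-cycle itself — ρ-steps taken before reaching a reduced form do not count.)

D = 20, ⌊√D⌋ = 4
descent: ρ → (1,4,-1)  [lands on river]
river: ρ → (-1,4,1)
ρ-cycle length = 2 (tail of 1 descent step not counted)

2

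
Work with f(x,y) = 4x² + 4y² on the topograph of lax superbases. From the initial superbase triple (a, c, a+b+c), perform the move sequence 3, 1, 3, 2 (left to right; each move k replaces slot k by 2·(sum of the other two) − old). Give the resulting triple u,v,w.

start (4,4,8) = (f(1,0),f(0,1),f(1,1))
replace slot 3: 2·(4+4) − 8 = 8 → (4,4,8)
replace slot 1: 2·(4+8) − 4 = 20 → (20,4,8)
replace slot 3: 2·(20+4) − 8 = 40 → (20,4,40)
replace slot 2: 2·(20+40) − 4 = 116 → (20,116,40)

20,116,40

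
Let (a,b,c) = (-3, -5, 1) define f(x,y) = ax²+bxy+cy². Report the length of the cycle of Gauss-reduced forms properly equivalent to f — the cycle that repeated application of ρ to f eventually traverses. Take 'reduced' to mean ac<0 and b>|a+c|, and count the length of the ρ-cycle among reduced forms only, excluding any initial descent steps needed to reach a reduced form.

D = 37, ⌊√D⌋ = 6
descent: ρ → (1,5,-3)  [lands on river]
river: ρ → (-3,1,3)
river: ρ → (3,5,-1)
river: ρ → (-1,5,3)
river: ρ → (3,1,-3)
river: ρ → (-3,5,1)
ρ-cycle length = 6 (tail of 1 descent step not counted)

6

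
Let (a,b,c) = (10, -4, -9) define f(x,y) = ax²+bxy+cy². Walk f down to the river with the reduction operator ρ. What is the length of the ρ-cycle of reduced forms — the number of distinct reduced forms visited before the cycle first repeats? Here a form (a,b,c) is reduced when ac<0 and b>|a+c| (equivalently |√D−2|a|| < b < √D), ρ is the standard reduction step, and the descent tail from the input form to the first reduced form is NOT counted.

D = 376, ⌊√D⌋ = 19
descent: ρ → (-9,4,10)  [lands on river]
river: ρ → (10,16,-3)
river: ρ → (-3,14,15)
river: ρ → (15,16,-2)
river: ρ → (-2,16,15)
river: ρ → (15,14,-3)
river: ρ → (-3,16,10)
river: ρ → (10,4,-9)
river: ρ → (-9,14,5)
river: ρ → (5,16,-6)
river: ρ → (-6,8,13)
river: ρ → (13,18,-1)
river: ρ → (-1,18,13)
river: ρ → (13,8,-6)
river: ρ → (-6,16,5)
river: ρ → (5,14,-9)
ρ-cycle length = 16 (tail of 1 descent step not counted)

16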